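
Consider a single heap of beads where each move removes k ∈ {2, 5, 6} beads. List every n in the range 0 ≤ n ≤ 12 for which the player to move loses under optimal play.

Compute g(0), g(1), … for moves {2, 5, 6}:
g(0) = mex{} = 0
g(1) = mex{} = 0
g(2) = mex{0} = 1
g(3) = mex{0} = 1
g(4) = mex{1} = 0
g(5) = mex{0,1} = 2
g(6) = mex{0} = 1
g(7) = mex{0,1,2} = 3
g(8) = mex{1} = 0
g(9) = mex{0,1,3} = 2
g(10) = mex{0,2} = 1
g(11) = mex{1,2} = 0
g(12) = mex{1,3} = 0
The P-positions (g = 0) in 0..12 are 0, 1, 4, 8, 11, 12.

0, 1, 4, 8, 11, 12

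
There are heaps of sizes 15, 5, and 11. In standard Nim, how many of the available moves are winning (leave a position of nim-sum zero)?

Nim-sum: 15 ^ 5 ^ 11 = 1.
The overall nim-sum is X = 1. A heap of size p has a winning move iff p XOR X < p (reduce it to p XOR X).
  15: 15 XOR 1 = 14 < 15 — winning move (to 14).
  5: 5 XOR 1 = 4 < 5 — winning move (to 4).
  11: 11 XOR 1 = 10 < 11 — winning move (to 10).
That gives 3 winning moves.

3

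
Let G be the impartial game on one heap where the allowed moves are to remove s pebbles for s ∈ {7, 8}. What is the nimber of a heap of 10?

1

Grundy values for subtraction set {7, 8}:
k:     0  1  2  3  4  5  6  7  8  9 10
g(k):  0  0  0  0  0  0  0  1  1  1  1
So g(10) = 1.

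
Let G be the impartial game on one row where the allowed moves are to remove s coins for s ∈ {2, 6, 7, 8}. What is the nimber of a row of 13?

2

Grundy values for subtraction set {2, 6, 7, 8}:
k:     0  1  2  3  4  5  6  7  8  9 10 11 12 13
g(k):  0  0  1  1  0  0  1  1  2  2  3  3  2  2
So g(13) = 2.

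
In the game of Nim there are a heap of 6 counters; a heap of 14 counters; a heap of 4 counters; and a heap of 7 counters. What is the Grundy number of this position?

11

Compute the nim-sum pairwise:
6 ^ 14 = 8
8 ^ 4 = 12
12 ^ 7 = 11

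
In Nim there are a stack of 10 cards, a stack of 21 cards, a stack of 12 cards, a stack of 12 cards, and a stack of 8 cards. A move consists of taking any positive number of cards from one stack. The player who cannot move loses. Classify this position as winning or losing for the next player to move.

Winning position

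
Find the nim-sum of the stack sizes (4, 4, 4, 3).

Nim-sum: 4 ⊕ 4 ⊕ 4 ⊕ 3 = 7.

7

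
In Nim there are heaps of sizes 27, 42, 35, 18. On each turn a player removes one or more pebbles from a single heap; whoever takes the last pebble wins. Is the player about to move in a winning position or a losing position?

Losing position

Compute the nim-sum pairwise:
27 ⊕ 42 = 49
49 ⊕ 35 = 18
18 ⊕ 18 = 0
The nim-sum is 0, so this is a P-position: the player to move is in a losing position under optimal play.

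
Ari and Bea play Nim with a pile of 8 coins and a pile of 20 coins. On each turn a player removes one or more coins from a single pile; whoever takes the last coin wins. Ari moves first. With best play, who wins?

Ari wins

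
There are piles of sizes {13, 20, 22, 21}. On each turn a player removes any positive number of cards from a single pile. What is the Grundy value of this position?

Compute the nim-sum pairwise:
13 XOR 20 = 25
25 XOR 22 = 15
15 XOR 21 = 26

26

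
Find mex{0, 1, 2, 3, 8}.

4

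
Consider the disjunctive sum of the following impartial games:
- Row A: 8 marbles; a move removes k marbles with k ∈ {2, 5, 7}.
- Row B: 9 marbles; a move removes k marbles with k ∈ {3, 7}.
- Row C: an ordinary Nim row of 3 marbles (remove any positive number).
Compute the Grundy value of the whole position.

0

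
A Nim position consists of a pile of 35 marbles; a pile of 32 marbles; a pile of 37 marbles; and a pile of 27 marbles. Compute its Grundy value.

61

Compute the nim-sum pairwise:
35 ⊕ 32 = 3
3 ⊕ 37 = 38
38 ⊕ 27 = 61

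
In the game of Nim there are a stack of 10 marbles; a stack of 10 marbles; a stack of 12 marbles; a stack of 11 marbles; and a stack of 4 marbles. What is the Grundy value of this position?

3

Nim-sum: 10 ⊕ 10 ⊕ 12 ⊕ 11 ⊕ 4 = 3.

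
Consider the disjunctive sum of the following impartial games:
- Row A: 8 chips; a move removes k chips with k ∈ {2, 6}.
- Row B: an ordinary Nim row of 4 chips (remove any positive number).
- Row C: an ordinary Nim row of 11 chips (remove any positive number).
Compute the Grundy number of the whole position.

15

Build the Grundy sequence for row A with g(k) = mex{g(k−s) : s ∈ {2, 6}, s ≤ k}:
k:     0  1  2  3  4  5  6  7  8
g(k):  0  0  1  1  0  0  1  1  0
So g(8) = 0.
Row B is a plain Nim row of size 4, so its Grundy value is 4.
Row C is a plain Nim row of size 11, so its Grundy value is 11.
By the Sprague-Grundy theorem, the Grundy value of a sum of independent games is the XOR of the component values.
Combined value = 0 ⊕ 4 ⊕ 11 = 15.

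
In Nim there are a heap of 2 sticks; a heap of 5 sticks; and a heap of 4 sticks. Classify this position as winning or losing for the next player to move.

Bitwise XOR of the heap sizes:
  010  (2)
  101  (5)
  100  (4)
  ---
  011  (3)
The nim-sum is 3 ≠ 0, so this is an N-position: the player to move can win.

Winning position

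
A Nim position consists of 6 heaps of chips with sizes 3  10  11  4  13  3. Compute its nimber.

Compute the nim-sum pairwise:
3 ⊕ 10 = 9
9 ⊕ 11 = 2
2 ⊕ 4 = 6
6 ⊕ 13 = 11
11 ⊕ 3 = 8

8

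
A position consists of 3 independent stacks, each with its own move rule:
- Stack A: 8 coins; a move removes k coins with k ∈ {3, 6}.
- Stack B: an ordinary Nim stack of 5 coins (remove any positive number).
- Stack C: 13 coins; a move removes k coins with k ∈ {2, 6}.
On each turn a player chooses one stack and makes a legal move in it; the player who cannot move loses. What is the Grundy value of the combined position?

Grundy values for stack A (subtraction set {3, 6}):
k:     0  1  2  3  4  5  6  7  8
g(k):  0  0  0  1  1  1  2  2  2
So g(8) = 2.
Stack B is a plain Nim stack of size 5, so its Grundy value is 5.
Grundy values for stack C (subtraction set {2, 6}):
g(0) = mex{} = 0
g(1) = mex{} = 0
g(2) = mex{0} = 1
g(3) = mex{0} = 1
g(4) = mex{1} = 0
g(5) = mex{1} = 0
g(6) = mex{0} = 1
g(7) = mex{0} = 1
g(8) = mex{1} = 0
g(9) = mex{1} = 0
g(10) = mex{0} = 1
g(11) = mex{0} = 1
g(12) = mex{1} = 0
g(13) = mex{1} = 0
So g(13) = 0.
By the Sprague-Grundy theorem, the Grundy value of a sum of independent games is the XOR of the component values.
Combined value = 2 XOR 5 XOR 0 = 7.

7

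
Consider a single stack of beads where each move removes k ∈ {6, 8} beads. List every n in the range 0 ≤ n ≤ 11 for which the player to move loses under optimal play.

Build the Grundy sequence with g(k) = mex{g(k−s) : s ∈ {6, 8}, s ≤ k}:
g(0) = mex{} = 0
g(1) = mex{} = 0
g(2) = mex{} = 0
g(3) = mex{} = 0
g(4) = mex{} = 0
g(5) = mex{} = 0
g(6) = mex{0} = 1
g(7) = mex{0} = 1
g(8) = mex{0} = 1
g(9) = mex{0} = 1
g(10) = mex{0} = 1
g(11) = mex{0} = 1
The P-positions (g = 0) in 0..11 are 0, 1, 2, 3, 4, 5.

0, 1, 2, 3, 4, 5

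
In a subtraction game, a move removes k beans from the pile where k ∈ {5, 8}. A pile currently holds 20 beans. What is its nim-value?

1

Compute g(0), g(1), … for moves {5, 8}:
k:     0  1  2  3  4  5  6  7  8  9 10 11 12 13 14 15 16 17 18 19 20
g(k):  0  0  0  0  0  1  1  1  1  1  2  2  2  0  0  0  0  0  1  1  1
So g(20) = 1.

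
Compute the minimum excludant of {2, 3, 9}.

0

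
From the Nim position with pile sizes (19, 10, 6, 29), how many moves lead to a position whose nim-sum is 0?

3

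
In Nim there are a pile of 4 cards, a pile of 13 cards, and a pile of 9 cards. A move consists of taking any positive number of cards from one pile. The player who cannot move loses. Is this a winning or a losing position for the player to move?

Compute the nim-sum pairwise:
4 ⊕ 13 = 9
9 ⊕ 9 = 0
The nim-sum is 0, so this is a P-position: the player to move is in a losing position under optimal play.

Losing position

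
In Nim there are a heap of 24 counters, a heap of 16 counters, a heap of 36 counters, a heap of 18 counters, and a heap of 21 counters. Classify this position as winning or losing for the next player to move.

Winning position

In binary:
  011000  (24)
  010000  (16)
  100100  (36)
  010010  (18)
  010101  (21)
  ------
  101011  (43)
The nim-sum is 43 ≠ 0, so this is an N-position: the player to move can win.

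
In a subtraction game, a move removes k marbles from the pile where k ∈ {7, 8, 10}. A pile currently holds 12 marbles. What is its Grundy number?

1

Build the Grundy sequence with g(k) = mex{g(k−s) : s ∈ {7, 8, 10}, s ≤ k}:
k:     0  1  2  3  4  5  6  7  8  9 10 11 12
g(k):  0  0  0  0  0  0  0  1  1  1  1  1  1
So g(12) = 1.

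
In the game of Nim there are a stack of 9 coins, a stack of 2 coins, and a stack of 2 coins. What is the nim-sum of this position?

9

Nim-sum: 9 ⊕ 2 ⊕ 2 = 9.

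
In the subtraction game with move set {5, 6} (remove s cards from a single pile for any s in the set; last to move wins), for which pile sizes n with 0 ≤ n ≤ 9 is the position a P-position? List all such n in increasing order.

0, 1, 2, 3, 4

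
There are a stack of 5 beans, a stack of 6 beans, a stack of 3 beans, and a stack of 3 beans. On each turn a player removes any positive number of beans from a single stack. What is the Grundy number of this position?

Compute the nim-sum pairwise:
5 XOR 6 = 3
3 XOR 3 = 0
0 XOR 3 = 3

3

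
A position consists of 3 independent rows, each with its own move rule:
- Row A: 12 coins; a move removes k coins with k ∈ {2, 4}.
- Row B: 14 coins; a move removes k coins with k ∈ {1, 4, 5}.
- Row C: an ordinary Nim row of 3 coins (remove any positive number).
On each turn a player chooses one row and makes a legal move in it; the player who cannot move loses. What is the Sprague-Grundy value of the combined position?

Build the Grundy sequence for row A with g(k) = mex{g(k−s) : s ∈ {2, 4}, s ≤ k}:
k:     0  1  2  3  4  5  6  7  8  9 10 11 12
g(k):  0  0  1  1  2  2  0  0  1  1  2  2  0
So g(12) = 0.
Build the Grundy sequence for row B with g(k) = mex{g(k−s) : s ∈ {1, 4, 5}, s ≤ k}:
k:     0  1  2  3  4  5  6  7  8  9 10 11 12 13 14
g(k):  0  1  0  1  2  3  2  3  0  1  0  1  2  3  2
So g(14) = 2.
Row C is a plain Nim row of size 3, so its Grundy value is 3.
By the Sprague-Grundy theorem, the Grundy value of a sum of independent games is the XOR of the component values.
Combined value = 0 XOR 2 XOR 3 = 1.

1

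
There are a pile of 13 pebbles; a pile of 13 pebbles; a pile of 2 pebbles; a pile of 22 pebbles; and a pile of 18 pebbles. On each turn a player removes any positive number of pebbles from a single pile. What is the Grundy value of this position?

6

Compute the nim-sum pairwise:
13 XOR 13 = 0
0 XOR 2 = 2
2 XOR 22 = 20
20 XOR 18 = 6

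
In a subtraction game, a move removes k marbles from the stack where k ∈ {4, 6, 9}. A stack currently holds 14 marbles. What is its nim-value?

Grundy values for subtraction set {4, 6, 9}:
g(0) = mex{} = 0
g(1) = mex{} = 0
g(2) = mex{} = 0
g(3) = mex{} = 0
g(4) = mex{0} = 1
g(5) = mex{0} = 1
g(6) = mex{0} = 1
g(7) = mex{0} = 1
g(8) = mex{0,1} = 2
g(9) = mex{0,1} = 2
g(10) = mex{0,1} = 2
g(11) = mex{0,1} = 2
g(12) = mex{0,1,2} = 3
g(13) = mex{1,2} = 0
g(14) = mex{1,2} = 0
So g(14) = 0.

0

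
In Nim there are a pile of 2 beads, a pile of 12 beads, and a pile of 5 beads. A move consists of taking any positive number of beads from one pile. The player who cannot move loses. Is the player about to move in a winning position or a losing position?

Nim-sum: 2 XOR 12 XOR 5 = 11.
The nim-sum is 11 ≠ 0, so this is an N-position: the player to move can win.

Winning position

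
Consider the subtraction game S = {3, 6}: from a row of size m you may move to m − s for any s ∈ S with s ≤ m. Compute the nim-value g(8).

2

Compute g(0), g(1), … for moves {3, 6}:
k:     0  1  2  3  4  5  6  7  8
g(k):  0  0  0  1  1  1  2  2  2
So g(8) = 2.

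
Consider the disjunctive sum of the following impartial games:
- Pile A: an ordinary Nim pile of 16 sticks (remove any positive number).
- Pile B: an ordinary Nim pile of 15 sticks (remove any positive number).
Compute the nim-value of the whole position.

31

Pile A is a plain Nim pile of size 16, so its Grundy value is 16.
Pile B is a plain Nim pile of size 15, so its Grundy value is 15.
By the Sprague-Grundy theorem, the Grundy value of a sum of independent games is the XOR of the component values.
Combined value = 16 XOR 15 = 31.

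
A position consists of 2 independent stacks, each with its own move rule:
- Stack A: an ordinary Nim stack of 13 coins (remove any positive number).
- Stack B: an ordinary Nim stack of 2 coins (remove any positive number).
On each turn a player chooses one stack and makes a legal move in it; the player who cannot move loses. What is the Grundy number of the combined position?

Stack A is a plain Nim stack of size 13, so its Grundy value is 13.
Stack B is a plain Nim stack of size 2, so its Grundy value is 2.
By the Sprague-Grundy theorem, the Grundy value of a sum of independent games is the XOR of the component values.
Combined value = 13 XOR 2 = 15.

15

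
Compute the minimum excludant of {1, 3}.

0

0 is not in the set, so the mex is 0.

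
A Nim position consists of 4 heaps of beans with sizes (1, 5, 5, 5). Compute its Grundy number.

Nim-sum: 1 XOR 5 XOR 5 XOR 5 = 4.

4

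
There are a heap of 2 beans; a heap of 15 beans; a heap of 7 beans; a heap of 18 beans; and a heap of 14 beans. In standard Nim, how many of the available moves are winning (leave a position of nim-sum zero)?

Write each in binary and XOR column by column:
  00010  (2)
  01111  (15)
  00111  (7)
  10010  (18)
  01110  (14)
  -----
  10110  (22)
The overall nim-sum is X = 22. A heap of size p has a winning move iff p XOR X < p (reduce it to p XOR X).
  2: 2 XOR 22 = 20 ≥ 2 — no move.
  15: 15 XOR 22 = 25 ≥ 15 — no move.
  7: 7 XOR 22 = 17 ≥ 7 — no move.
  18: 18 XOR 22 = 4 < 18 — winning move (to 4).
  14: 14 XOR 22 = 24 ≥ 14 — no move.
That gives 1 winning move.

1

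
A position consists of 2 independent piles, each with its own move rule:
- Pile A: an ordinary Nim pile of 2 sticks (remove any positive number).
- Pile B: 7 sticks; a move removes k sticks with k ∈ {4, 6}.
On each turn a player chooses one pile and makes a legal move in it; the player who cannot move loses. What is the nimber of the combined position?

Pile A is a plain Nim pile of size 2, so its Grundy value is 2.
Grundy values for pile B (subtraction set {4, 6}):
g(0) = mex{} = 0
g(1) = mex{} = 0
g(2) = mex{} = 0
g(3) = mex{} = 0
g(4) = mex{0} = 1
g(5) = mex{0} = 1
g(6) = mex{0} = 1
g(7) = mex{0} = 1
So g(7) = 1.
The value of a disjunctive sum is the nim-sum of the parts.
Combined value = 2 XOR 1 = 3.

3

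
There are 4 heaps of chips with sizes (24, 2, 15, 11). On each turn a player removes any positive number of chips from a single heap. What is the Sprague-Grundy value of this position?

30

Write each in binary and XOR column by column:
  11000  (24)
  00010  (2)
  01111  (15)
  01011  (11)
  -----
  11110  (30)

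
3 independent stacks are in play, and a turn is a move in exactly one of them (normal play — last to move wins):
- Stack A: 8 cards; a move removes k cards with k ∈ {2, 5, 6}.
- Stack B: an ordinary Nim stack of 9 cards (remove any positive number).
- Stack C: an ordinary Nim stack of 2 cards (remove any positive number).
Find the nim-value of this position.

Grundy values for stack A (subtraction set {2, 5, 6}):
k:     0  1  2  3  4  5  6  7  8
g(k):  0  0  1  1  0  2  1  3  0
So g(8) = 0.
Stack B is a plain Nim stack of size 9, so its Grundy value is 9.
Stack C is a plain Nim stack of size 2, so its Grundy value is 2.
The value of a disjunctive sum is the nim-sum of the parts.
Combined value = 0 ⊕ 9 ⊕ 2 = 11.

11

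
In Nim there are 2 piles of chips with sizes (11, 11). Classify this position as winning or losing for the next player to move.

Nim-sum: 11 ⊕ 11 = 0.
The nim-sum is 0, so this is a P-position: the player to move is in a losing position under optimal play.

Losing position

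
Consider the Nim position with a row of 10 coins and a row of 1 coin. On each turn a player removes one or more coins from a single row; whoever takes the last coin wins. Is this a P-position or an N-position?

N-position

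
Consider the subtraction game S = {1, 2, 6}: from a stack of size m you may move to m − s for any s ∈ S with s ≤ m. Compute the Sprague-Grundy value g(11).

Compute g(0), g(1), … for moves {1, 2, 6}:
g(0) = mex{} = 0
g(1) = mex{0} = 1
g(2) = mex{0,1} = 2
g(3) = mex{1,2} = 0
g(4) = mex{0,2} = 1
g(5) = mex{0,1} = 2
g(6) = mex{0,1,2} = 3
g(7) = mex{1,2,3} = 0
g(8) = mex{0,2,3} = 1
g(9) = mex{0,1} = 2
g(10) = mex{1,2} = 0
g(11) = mex{0,2} = 1
So g(11) = 1.

1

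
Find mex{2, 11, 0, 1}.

3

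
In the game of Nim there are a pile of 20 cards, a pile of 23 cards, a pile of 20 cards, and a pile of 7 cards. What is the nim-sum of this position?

Compute the nim-sum pairwise:
20 XOR 23 = 3
3 XOR 20 = 23
23 XOR 7 = 16

16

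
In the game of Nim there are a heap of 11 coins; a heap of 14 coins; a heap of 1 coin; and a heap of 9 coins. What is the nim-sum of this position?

Compute the nim-sum pairwise:
11 ⊕ 14 = 5
5 ⊕ 1 = 4
4 ⊕ 9 = 13

13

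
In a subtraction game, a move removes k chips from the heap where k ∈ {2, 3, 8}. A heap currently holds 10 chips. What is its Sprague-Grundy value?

0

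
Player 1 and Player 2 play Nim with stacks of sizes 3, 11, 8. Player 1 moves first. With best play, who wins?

Player 2 wins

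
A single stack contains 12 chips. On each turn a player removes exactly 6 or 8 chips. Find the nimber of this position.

2

Build the Grundy sequence with g(k) = mex{g(k−s) : s ∈ {6, 8}, s ≤ k}:
k:     0  1  2  3  4  5  6  7  8  9 10 11 12
g(k):  0  0  0  0  0  0  1  1  1  1  1  1  2
So g(12) = 2.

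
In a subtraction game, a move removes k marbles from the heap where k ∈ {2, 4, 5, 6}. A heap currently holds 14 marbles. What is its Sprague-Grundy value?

3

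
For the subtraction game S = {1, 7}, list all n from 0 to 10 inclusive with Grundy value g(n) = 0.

Compute g(0), g(1), … for moves {1, 7}:
k:     0  1  2  3  4  5  6  7  8  9 10
g(k):  0  1  0  1  0  1  0  1  0  1  0
The P-positions (g = 0) in 0..10 are 0, 2, 4, 6, 8, 10.

0, 2, 4, 6, 8, 10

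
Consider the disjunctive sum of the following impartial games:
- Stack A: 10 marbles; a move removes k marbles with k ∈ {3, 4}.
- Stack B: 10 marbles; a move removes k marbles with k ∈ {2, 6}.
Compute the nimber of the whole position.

Grundy values for stack A (subtraction set {3, 4}):
k:     0  1  2  3  4  5  6  7  8  9 10
g(k):  0  0  0  1  1  1  2  0  0  0  1
So g(10) = 1.
Grundy values for stack B (subtraction set {2, 6}):
k:     0  1  2  3  4  5  6  7  8  9 10
g(k):  0  0  1  1  0  0  1  1  0  0  1
So g(10) = 1.
By the Sprague-Grundy theorem, the Grundy value of a sum of independent games is the XOR of the component values.
Combined value = 1 ⊕ 1 = 0.

0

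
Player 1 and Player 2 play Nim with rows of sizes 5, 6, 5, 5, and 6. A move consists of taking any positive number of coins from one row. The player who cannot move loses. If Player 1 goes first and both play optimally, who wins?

Player 1 wins

Compute the nim-sum pairwise:
5 ^ 6 = 3
3 ^ 5 = 6
6 ^ 5 = 3
3 ^ 6 = 5
The nim-sum is 5 ≠ 0, so this is an N-position: the player to move can win; Player 1 has a winning move.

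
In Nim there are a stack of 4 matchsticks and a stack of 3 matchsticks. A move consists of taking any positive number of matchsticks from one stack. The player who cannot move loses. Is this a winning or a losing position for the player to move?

Compute the nim-sum pairwise:
4 ⊕ 3 = 7
The nim-sum is 7 ≠ 0, so this is an N-position: the player to move can win.

Winning position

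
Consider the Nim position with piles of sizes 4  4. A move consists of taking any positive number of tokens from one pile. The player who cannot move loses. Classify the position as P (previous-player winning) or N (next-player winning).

Nim-sum: 4 XOR 4 = 0.
The nim-sum is 0, so this is a P-position: the player to move is in a losing position under optimal play.

P-position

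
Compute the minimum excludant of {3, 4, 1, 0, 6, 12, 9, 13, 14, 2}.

The values 0, 1, 2, 3, 4 are all present; 5 is the first non-negative integer missing from the set.

5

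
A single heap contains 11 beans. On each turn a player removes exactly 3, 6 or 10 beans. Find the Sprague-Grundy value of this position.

3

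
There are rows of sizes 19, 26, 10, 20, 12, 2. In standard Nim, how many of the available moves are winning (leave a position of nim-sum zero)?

Compute the nim-sum pairwise:
19 ⊕ 26 = 9
9 ⊕ 10 = 3
3 ⊕ 20 = 23
23 ⊕ 12 = 27
27 ⊕ 2 = 25
The overall nim-sum is X = 25. A row of size p has a winning move iff p XOR X < p (reduce it to p XOR X).
  19: 19 XOR 25 = 10 < 19 — winning move (to 10).
  26: 26 XOR 25 = 3 < 26 — winning move (to 3).
  10: 10 XOR 25 = 19 ≥ 10 — no move.
  20: 20 XOR 25 = 13 < 20 — winning move (to 13).
  12: 12 XOR 25 = 21 ≥ 12 — no move.
  2: 2 XOR 25 = 27 ≥ 2 — no move.
That gives 3 winning moves.

3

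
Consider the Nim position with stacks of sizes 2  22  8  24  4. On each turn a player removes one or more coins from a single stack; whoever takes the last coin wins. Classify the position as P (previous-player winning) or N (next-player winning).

Nim-sum: 2 ⊕ 22 ⊕ 8 ⊕ 24 ⊕ 4 = 0.
The nim-sum is 0, so this is a P-position: the player to move is in a losing position under optimal play.

P-position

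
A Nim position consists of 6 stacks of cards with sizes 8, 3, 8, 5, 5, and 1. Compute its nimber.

2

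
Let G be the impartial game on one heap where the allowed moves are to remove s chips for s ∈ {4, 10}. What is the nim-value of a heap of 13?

Compute g(0), g(1), … for moves {4, 10}:
k:     0  1  2  3  4  5  6  7  8  9 10 11 12 13
g(k):  0  0  0  0  1  1  1  1  0  0  2  2  1  1
So g(13) = 1.

1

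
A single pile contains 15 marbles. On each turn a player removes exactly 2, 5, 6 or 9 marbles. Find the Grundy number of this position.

0

Compute g(0), g(1), … for moves {2, 5, 6, 9}:
k:     0  1  2  3  4  5  6  7  8  9 10 11 12 13 14 15
g(k):  0  0  1  1  0  2  1  3  0  2  1  0  0  1  1  0
So g(15) = 0.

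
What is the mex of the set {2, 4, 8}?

0 is not in the set, so the mex is 0.

0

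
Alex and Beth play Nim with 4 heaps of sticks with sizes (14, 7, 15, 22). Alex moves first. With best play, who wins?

Alex wins

Compute the nim-sum pairwise:
14 ⊕ 7 = 9
9 ⊕ 15 = 6
6 ⊕ 22 = 16
The nim-sum is 16 ≠ 0, so this is an N-position: the player to move can win; Alex has a winning move.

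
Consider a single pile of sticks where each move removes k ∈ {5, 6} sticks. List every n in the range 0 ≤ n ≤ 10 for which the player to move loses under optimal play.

Grundy values for subtraction set {5, 6}:
k:     0  1  2  3  4  5  6  7  8  9 10
g(k):  0  0  0  0  0  1  1  1  1  1  2
The P-positions (g = 0) in 0..10 are 0, 1, 2, 3, 4.

0, 1, 2, 3, 4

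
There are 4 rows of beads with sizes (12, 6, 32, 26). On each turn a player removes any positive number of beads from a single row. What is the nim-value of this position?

48

Nim-sum: 12 ⊕ 6 ⊕ 32 ⊕ 26 = 48.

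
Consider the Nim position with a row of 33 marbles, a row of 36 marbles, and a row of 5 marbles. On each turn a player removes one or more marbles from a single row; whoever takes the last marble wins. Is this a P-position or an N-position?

P-position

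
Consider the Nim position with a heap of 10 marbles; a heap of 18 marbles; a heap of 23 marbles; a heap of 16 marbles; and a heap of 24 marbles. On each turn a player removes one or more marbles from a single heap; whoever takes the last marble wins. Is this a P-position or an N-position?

Write each in binary and XOR column by column:
  01010  (10)
  10010  (18)
  10111  (23)
  10000  (16)
  11000  (24)
  -----
  00111  (7)
The nim-sum is 7 ≠ 0, so this is an N-position: the player to move can win.

N-position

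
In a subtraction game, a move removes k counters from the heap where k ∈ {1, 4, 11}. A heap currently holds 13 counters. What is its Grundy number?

1

Grundy values for subtraction set {1, 4, 11}:
k:     0  1  2  3  4  5  6  7  8  9 10 11 12 13
g(k):  0  1  0  1  2  0  1  0  1  2  0  1  0  1
So g(13) = 1.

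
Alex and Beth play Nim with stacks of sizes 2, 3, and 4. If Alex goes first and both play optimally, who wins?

Write each in binary and XOR column by column:
  010  (2)
  011  (3)
  100  (4)
  ---
  101  (5)
The nim-sum is 5 ≠ 0, so this is an N-position: the player to move can win; Alex has a winning move.

Alex wins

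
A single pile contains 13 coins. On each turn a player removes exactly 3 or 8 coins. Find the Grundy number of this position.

Compute g(0), g(1), … for moves {3, 8}:
k:     0  1  2  3  4  5  6  7  8  9 10 11 12 13
g(k):  0  0  0  1  1  1  0  0  2  1  1  0  0  0
So g(13) = 0.

0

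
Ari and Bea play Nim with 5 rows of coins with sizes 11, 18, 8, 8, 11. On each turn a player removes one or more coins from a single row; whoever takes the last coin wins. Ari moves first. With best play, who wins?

Ari wins

Bitwise XOR of the heap sizes:
  01011  (11)
  10010  (18)
  01000  (8)
  01000  (8)
  01011  (11)
  -----
  10010  (18)
The nim-sum is 18 ≠ 0, so this is an N-position: the player to move can win; Ari has a winning move.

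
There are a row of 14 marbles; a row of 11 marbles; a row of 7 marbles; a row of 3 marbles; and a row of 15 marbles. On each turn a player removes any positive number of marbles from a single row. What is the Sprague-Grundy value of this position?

Compute the nim-sum pairwise:
14 ^ 11 = 5
5 ^ 7 = 2
2 ^ 3 = 1
1 ^ 15 = 14

14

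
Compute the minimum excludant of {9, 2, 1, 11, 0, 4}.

The values 0, 1, 2 are all present; 3 is the first non-negative integer missing from the set.

3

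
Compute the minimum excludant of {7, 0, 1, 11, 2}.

3

The values 0, 1, 2 are all present; 3 is the first non-negative integer missing from the set.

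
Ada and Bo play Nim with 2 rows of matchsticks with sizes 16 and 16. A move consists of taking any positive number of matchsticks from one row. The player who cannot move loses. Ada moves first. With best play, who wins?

Bo wins

Write each in binary and XOR column by column:
  10000  (16)
  10000  (16)
  -----
  00000  (0)
The nim-sum is 0, so this is a P-position: the player to move is in a losing position under optimal play; Ada is about to move from it and so loses — Bo wins.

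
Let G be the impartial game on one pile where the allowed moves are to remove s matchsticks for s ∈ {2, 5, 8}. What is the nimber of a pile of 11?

0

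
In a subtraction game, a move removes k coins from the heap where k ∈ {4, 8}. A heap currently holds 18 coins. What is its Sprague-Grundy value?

1

Build the Grundy sequence with g(k) = mex{g(k−s) : s ∈ {4, 8}, s ≤ k}:
k:     0  1  2  3  4  5  6  7  8  9 10 11 12 13 14 15 16 17 18
g(k):  0  0  0  0  1  1  1  1  2  2  2  2  0  0  0  0  1  1  1
So g(18) = 1.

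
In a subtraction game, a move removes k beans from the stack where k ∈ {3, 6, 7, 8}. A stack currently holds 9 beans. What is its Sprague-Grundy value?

Grundy values for subtraction set {3, 6, 7, 8}:
g(0) = mex{} = 0
g(1) = mex{} = 0
g(2) = mex{} = 0
g(3) = mex{0} = 1
g(4) = mex{0} = 1
g(5) = mex{0} = 1
g(6) = mex{0,1} = 2
g(7) = mex{0,1} = 2
g(8) = mex{0,1} = 2
g(9) = mex{0,1,2} = 3
So g(9) = 3.

3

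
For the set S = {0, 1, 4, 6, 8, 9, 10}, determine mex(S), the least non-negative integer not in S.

The values 0, 1 are all present; 2 is the first non-negative integer missing from the set.

2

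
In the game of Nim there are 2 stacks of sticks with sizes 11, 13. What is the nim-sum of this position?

Write each in binary and XOR column by column:
  1011  (11)
  1101  (13)
  ----
  0110  (6)

6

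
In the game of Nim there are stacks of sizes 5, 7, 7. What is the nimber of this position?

5

Bitwise XOR of the heap sizes:
  101  (5)
  111  (7)
  111  (7)
  ---
  101  (5)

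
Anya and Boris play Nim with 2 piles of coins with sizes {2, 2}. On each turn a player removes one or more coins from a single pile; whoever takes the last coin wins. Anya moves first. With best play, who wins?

In binary:
  10  (2)
  10  (2)
  --
  00  (0)
The nim-sum is 0, so this is a P-position: the player to move is in a losing position under optimal play; Anya is about to move from it and so loses — Boris wins.

Boris wins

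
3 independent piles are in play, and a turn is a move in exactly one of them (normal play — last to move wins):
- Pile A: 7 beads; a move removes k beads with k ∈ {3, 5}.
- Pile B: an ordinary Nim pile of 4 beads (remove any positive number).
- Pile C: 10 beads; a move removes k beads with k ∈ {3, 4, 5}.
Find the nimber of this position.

6

Build the Grundy sequence for pile A with g(k) = mex{g(k−s) : s ∈ {3, 5}, s ≤ k}:
k:     0  1  2  3  4  5  6  7
g(k):  0  0  0  1  1  1  2  2
So g(7) = 2.
Pile B is a plain Nim pile of size 4, so its Grundy value is 4.
Build the Grundy sequence for pile C with g(k) = mex{g(k−s) : s ∈ {3, 4, 5}, s ≤ k}:
k:     0  1  2  3  4  5  6  7  8  9 10
g(k):  0  0  0  1  1  1  2  2  0  0  0
So g(10) = 0.
The value of a disjunctive sum is the nim-sum of the parts.
Combined value = 2 XOR 4 XOR 0 = 6.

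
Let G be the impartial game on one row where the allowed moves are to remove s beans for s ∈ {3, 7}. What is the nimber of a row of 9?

1

Build the Grundy sequence with g(k) = mex{g(k−s) : s ∈ {3, 7}, s ≤ k}:
g(0) = mex{} = 0
g(1) = mex{} = 0
g(2) = mex{} = 0
g(3) = mex{0} = 1
g(4) = mex{0} = 1
g(5) = mex{0} = 1
g(6) = mex{1} = 0
g(7) = mex{0,1} = 2
g(8) = mex{0,1} = 2
g(9) = mex{0} = 1
So g(9) = 1.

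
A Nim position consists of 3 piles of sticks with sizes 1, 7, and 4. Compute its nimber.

2

Bitwise XOR of the heap sizes:
  001  (1)
  111  (7)
  100  (4)
  ---
  010  (2)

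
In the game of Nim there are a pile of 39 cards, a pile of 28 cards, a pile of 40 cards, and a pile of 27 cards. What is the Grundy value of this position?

8

Nim-sum: 39 XOR 28 XOR 40 XOR 27 = 8.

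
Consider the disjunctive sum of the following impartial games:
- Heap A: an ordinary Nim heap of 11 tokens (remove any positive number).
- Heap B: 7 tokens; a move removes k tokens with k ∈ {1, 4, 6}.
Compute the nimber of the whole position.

Heap A is a plain Nim heap of size 11, so its Grundy value is 11.
Build the Grundy sequence for heap B with g(k) = mex{g(k−s) : s ∈ {1, 4, 6}, s ≤ k}:
k:     0  1  2  3  4  5  6  7
g(k):  0  1  0  1  2  0  1  0
So g(7) = 0.
The value of a disjunctive sum is the nim-sum of the parts.
Combined value = 11 XOR 0 = 11.

11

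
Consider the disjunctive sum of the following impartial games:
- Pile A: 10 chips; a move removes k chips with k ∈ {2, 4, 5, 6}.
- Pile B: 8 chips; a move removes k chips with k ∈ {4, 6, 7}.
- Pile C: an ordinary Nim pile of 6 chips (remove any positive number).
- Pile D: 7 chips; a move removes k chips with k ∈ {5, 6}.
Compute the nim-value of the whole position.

Grundy values for pile A (subtraction set {2, 4, 5, 6}):
g(0) = mex{} = 0
g(1) = mex{} = 0
g(2) = mex{0} = 1
g(3) = mex{0} = 1
g(4) = mex{0,1} = 2
g(5) = mex{0,1} = 2
g(6) = mex{0,1,2} = 3
g(7) = mex{0,1,2} = 3
g(8) = mex{1,2,3} = 0
g(9) = mex{1,2,3} = 0
g(10) = mex{0,2,3} = 1
So g(10) = 1.
Grundy values for pile B (subtraction set {4, 6, 7}):
g(0) = mex{} = 0
g(1) = mex{} = 0
g(2) = mex{} = 0
g(3) = mex{} = 0
g(4) = mex{0} = 1
g(5) = mex{0} = 1
g(6) = mex{0} = 1
g(7) = mex{0} = 1
g(8) = mex{0,1} = 2
So g(8) = 2.
Pile C is a plain Nim pile of size 6, so its Grundy value is 6.
For pile D, compute g(0), g(1), … with moves {5, 6}:
k:     0  1  2  3  4  5  6  7
g(k):  0  0  0  0  0  1  1  1
So g(7) = 1.
The value of a disjunctive sum is the nim-sum of the parts.
Combined value = 1 XOR 2 XOR 6 XOR 1 = 4.

4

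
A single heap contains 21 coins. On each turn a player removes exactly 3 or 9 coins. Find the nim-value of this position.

1

Build the Grundy sequence with g(k) = mex{g(k−s) : s ∈ {3, 9}, s ≤ k}:
k:     0  1  2  3  4  5  6  7  8  9 10 11 12 13 14 15 16 17 18 19 20 21
g(k):  0  0  0  1  1  1  0  0  0  1  1  1  0  0  0  1  1  1  0  0  0  1
So g(21) = 1.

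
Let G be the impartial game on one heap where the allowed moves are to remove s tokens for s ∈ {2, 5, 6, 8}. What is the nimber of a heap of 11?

0

Compute g(0), g(1), … for moves {2, 5, 6, 8}:
k:     0  1  2  3  4  5  6  7  8  9 10 11
g(k):  0  0  1  1  0  2  1  3  2  2  3  0
So g(11) = 0.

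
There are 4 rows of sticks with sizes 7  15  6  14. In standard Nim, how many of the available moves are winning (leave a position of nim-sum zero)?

0

Nim-sum: 7 ^ 15 ^ 6 ^ 14 = 0.
The nim-sum is already 0, so every move leaves a nonzero nim-sum — there are no winning moves.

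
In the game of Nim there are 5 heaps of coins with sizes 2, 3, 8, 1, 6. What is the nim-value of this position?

14

Nim-sum: 2 XOR 3 XOR 8 XOR 1 XOR 6 = 14.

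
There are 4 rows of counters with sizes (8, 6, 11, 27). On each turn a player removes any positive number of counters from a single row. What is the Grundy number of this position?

30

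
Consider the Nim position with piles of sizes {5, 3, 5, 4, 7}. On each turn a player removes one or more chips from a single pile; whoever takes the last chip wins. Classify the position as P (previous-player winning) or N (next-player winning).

P-position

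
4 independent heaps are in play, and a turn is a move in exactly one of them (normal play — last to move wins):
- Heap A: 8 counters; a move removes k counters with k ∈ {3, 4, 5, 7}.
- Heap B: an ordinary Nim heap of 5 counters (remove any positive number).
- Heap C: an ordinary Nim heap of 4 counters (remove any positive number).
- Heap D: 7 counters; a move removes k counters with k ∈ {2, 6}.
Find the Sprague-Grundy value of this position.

2

For heap A, compute g(0), g(1), … with moves {3, 4, 5, 7}:
k:     0  1  2  3  4  5  6  7  8
g(k):  0  0  0  1  1  1  2  2  2
So g(8) = 2.
Heap B is a plain Nim heap of size 5, so its Grundy value is 5.
Heap C is a plain Nim heap of size 4, so its Grundy value is 4.
For heap D, compute g(0), g(1), … with moves {2, 6}:
g(0) = mex{} = 0
g(1) = mex{} = 0
g(2) = mex{0} = 1
g(3) = mex{0} = 1
g(4) = mex{1} = 0
g(5) = mex{1} = 0
g(6) = mex{0} = 1
g(7) = mex{0} = 1
So g(7) = 1.
By the Sprague-Grundy theorem, the Grundy value of a sum of independent games is the XOR of the component values.
Combined value = 2 ⊕ 5 ⊕ 4 ⊕ 1 = 2.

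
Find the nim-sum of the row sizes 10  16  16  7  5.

Compute the nim-sum pairwise:
10 XOR 16 = 26
26 XOR 16 = 10
10 XOR 7 = 13
13 XOR 5 = 8

8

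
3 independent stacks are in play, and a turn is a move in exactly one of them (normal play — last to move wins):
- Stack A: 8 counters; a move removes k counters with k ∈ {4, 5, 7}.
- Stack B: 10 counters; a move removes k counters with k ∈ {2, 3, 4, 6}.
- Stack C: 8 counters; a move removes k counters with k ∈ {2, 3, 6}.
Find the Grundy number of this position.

For stack A, compute g(0), g(1), … with moves {4, 5, 7}:
k:     0  1  2  3  4  5  6  7  8
g(k):  0  0  0  0  1  1  1  1  2
So g(8) = 2.
For stack B, compute g(0), g(1), … with moves {2, 3, 4, 6}:
k:     0  1  2  3  4  5  6  7  8  9 10
g(k):  0  0  1  1  2  2  3  3  0  0  1
So g(10) = 1.
Build the Grundy sequence for stack C with g(k) = mex{g(k−s) : s ∈ {2, 3, 6}, s ≤ k}:
k:     0  1  2  3  4  5  6  7  8
g(k):  0  0  1  1  2  0  3  1  2
So g(8) = 2.
The value of a disjunctive sum is the nim-sum of the parts.
Combined value = 2 XOR 1 XOR 2 = 1.

1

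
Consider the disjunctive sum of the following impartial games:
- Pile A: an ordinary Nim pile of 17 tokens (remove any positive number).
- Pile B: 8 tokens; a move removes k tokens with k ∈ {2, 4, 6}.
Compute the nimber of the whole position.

17

Pile A is a plain Nim pile of size 17, so its Grundy value is 17.
Build the Grundy sequence for pile B with g(k) = mex{g(k−s) : s ∈ {2, 4, 6}, s ≤ k}:
k:     0  1  2  3  4  5  6  7  8
g(k):  0  0  1  1  2  2  3  3  0
So g(8) = 0.
The value of a disjunctive sum is the nim-sum of the parts.
Combined value = 17 XOR 0 = 17.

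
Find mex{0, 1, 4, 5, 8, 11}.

The values 0, 1 are all present; 2 is the first non-negative integer missing from the set.

2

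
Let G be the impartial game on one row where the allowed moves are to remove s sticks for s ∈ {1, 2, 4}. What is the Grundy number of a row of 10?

Grundy values for subtraction set {1, 2, 4}:
k:     0  1  2  3  4  5  6  7  8  9 10
g(k):  0  1  2  0  1  2  0  1  2  0  1
So g(10) = 1.

1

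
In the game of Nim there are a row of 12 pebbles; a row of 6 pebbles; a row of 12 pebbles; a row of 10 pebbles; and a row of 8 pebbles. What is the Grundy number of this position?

Nim-sum: 12 ⊕ 6 ⊕ 12 ⊕ 10 ⊕ 8 = 4.

4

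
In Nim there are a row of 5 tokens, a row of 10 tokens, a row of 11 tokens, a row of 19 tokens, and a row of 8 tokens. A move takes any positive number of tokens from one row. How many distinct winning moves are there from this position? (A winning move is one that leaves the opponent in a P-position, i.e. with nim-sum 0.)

1

Compute the nim-sum pairwise:
5 ^ 10 = 15
15 ^ 11 = 4
4 ^ 19 = 23
23 ^ 8 = 31
The overall nim-sum is X = 31. A row of size p has a winning move iff p XOR X < p (reduce it to p XOR X).
  5: 5 XOR 31 = 26 ≥ 5 — no move.
  10: 10 XOR 31 = 21 ≥ 10 — no move.
  11: 11 XOR 31 = 20 ≥ 11 — no move.
  19: 19 XOR 31 = 12 < 19 — winning move (to 12).
  8: 8 XOR 31 = 23 ≥ 8 — no move.
That gives 1 winning move.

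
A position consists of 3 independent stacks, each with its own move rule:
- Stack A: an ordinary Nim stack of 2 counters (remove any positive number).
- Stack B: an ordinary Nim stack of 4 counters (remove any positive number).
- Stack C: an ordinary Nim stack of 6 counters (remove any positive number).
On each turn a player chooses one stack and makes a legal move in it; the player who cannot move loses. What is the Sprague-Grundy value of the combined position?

0

Stack A is a plain Nim stack of size 2, so its Grundy value is 2.
Stack B is a plain Nim stack of size 4, so its Grundy value is 4.
Stack C is a plain Nim stack of size 6, so its Grundy value is 6.
The value of a disjunctive sum is the nim-sum of the parts.
Combined value = 2 ⊕ 4 ⊕ 6 = 0.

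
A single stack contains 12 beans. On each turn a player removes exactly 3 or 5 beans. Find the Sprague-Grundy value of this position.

Build the Grundy sequence with g(k) = mex{g(k−s) : s ∈ {3, 5}, s ≤ k}:
g(0) = mex{} = 0
g(1) = mex{} = 0
g(2) = mex{} = 0
g(3) = mex{0} = 1
g(4) = mex{0} = 1
g(5) = mex{0} = 1
g(6) = mex{0,1} = 2
g(7) = mex{0,1} = 2
g(8) = mex{1} = 0
g(9) = mex{1,2} = 0
g(10) = mex{1,2} = 0
g(11) = mex{0,2} = 1
g(12) = mex{0,2} = 1
So g(12) = 1.

1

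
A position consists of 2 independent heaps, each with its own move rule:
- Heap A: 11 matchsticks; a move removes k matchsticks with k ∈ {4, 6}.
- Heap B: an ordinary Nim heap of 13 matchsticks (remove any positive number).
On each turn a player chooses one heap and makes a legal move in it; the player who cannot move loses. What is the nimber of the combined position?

13

Build the Grundy sequence for heap A with g(k) = mex{g(k−s) : s ∈ {4, 6}, s ≤ k}:
g(0) = mex{} = 0
g(1) = mex{} = 0
g(2) = mex{} = 0
g(3) = mex{} = 0
g(4) = mex{0} = 1
g(5) = mex{0} = 1
g(6) = mex{0} = 1
g(7) = mex{0} = 1
g(8) = mex{0,1} = 2
g(9) = mex{0,1} = 2
g(10) = mex{1} = 0
g(11) = mex{1} = 0
So g(11) = 0.
Heap B is a plain Nim heap of size 13, so its Grundy value is 13.
The value of a disjunctive sum is the nim-sum of the parts.
Combined value = 0 XOR 13 = 13.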